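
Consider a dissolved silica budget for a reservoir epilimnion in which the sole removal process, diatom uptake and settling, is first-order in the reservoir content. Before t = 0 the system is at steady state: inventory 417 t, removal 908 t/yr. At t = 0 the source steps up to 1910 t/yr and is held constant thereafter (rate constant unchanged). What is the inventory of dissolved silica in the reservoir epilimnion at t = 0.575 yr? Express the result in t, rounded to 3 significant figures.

The sink rate constant is k = F₀/M₀ = 908/417 = 2.177 yr⁻¹.
Solving dM/dt = F₁ − kM with M(0) = M₀ gives M(t) = F₁/k + (M₀ − F₁/k)·e^(−kt).
F₁/k = 1910/2.177 = 877.17 t; kt = 2.177 × 0.575 = 1.252, e^(−kt) = 0.2859.
M(0.575) = 877.17 + (417 − 877.17) × 0.2859 = 877.17 − 131.6 = 745.60 t.

746 t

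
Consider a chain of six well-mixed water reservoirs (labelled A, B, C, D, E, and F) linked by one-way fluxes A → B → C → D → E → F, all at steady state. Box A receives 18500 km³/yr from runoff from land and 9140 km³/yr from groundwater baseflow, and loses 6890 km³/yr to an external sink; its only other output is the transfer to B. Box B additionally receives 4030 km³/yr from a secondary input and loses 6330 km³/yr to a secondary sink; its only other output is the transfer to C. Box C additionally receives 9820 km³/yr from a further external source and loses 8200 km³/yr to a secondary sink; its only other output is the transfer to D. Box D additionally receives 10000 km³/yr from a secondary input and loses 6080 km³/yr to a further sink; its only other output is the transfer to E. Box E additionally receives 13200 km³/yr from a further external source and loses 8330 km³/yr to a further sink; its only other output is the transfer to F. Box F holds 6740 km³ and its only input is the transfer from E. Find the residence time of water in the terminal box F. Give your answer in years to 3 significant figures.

0.234 yr

Box A: F(A→B) = (18500 + 9140) − 6890 = 20750 km³/yr.
Box B: F(B→C) = (20750 + 4030) − 6330 = 18450 km³/yr.
Box C: F(C→D) = (18450 + 9820) − 8200 = 20070 km³/yr.
Box D: F(D→E) = (20070 + 10000) − 6080 = 23990 km³/yr.
Box E: F(E→F) = (23990 + 13200) − 8330 = 28860 km³/yr.
Box F throughput = its input = 28860 km³/yr; τ = 6740 / 28860 = 0.2335 yr.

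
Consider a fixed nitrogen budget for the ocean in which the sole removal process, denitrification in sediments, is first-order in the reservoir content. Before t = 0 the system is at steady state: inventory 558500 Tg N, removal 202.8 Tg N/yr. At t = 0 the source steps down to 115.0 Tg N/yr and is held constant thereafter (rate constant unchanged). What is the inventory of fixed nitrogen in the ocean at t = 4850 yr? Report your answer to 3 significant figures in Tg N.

358000 Tg N

τ = M₀/F₀ = 558500/202.8 = 2754 yr; rate constant k = 1/τ.
New steady state M_∞ = F₁/k = F₁·τ = 115.0 × 2754 = 316700 Tg N.
M(t) = M_∞ + (M₀ − M_∞)·e^(−t/τ); t/τ = 4850/2754 = 1.761, so e^(−t/τ) = 0.1719.
M(t) = 316700 + 241800 × 0.1719 = 358260 Tg N.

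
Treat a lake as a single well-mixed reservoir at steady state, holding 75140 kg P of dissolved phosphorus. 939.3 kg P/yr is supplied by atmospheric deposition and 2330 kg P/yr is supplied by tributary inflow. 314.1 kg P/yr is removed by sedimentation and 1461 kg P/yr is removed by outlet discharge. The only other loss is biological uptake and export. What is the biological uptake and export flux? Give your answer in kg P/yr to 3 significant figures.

1490 kg P/yr

At steady state ΣF_in = ΣF_out.
ΣF_in = 939.3 + 2330 = 3269.3 kg P/yr.
Biological uptake and export flux = ΣF_in − (314.1 + 1461) = 3269.3 − 1775 = 1494 kg P/yr.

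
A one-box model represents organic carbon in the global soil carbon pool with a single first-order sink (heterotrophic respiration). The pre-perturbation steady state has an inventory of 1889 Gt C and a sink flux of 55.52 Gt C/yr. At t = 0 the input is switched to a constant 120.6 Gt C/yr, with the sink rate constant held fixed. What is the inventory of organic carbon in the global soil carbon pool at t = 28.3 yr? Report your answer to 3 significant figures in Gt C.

3140 Gt C

Residence time τ = M₀/F₀ = 34.02 yr. The eventual steady state is M_∞ = M₀·(F₁/F₀) = 1889 × 120.6/55.52 = 4103.3 Gt C.
The anomaly ΔM(t) = M(t) − M_∞ decays as ΔM₀·e^(−t/τ) with ΔM₀ = 1889 − 4103.3 = −2214 Gt C.
At t = 28.3 yr, e^(−t/τ) = e^(−0.8318) = 0.4353, so ΔM = −963.8 Gt C and M = 4103.3 − 963.8 = 3139.4 Gt C.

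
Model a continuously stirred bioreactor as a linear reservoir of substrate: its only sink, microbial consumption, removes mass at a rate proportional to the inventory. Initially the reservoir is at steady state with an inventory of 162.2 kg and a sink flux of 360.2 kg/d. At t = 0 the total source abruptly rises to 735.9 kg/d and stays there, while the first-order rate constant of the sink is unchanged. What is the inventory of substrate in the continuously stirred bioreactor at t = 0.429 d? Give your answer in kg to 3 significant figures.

Residence time τ = M₀/F₀ = 0.4503 d. The eventual steady state is M_∞ = M₀·(F₁/F₀) = 162.2 × 735.9/360.2 = 331.38 kg.
The anomaly ΔM(t) = M(t) − M_∞ decays as ΔM₀·e^(−t/τ) with ΔM₀ = 162.2 − 331.38 = −169.2 kg.
At t = 0.429 d, e^(−t/τ) = e^(−0.9527) = 0.3857, so ΔM = −65.25 kg and M = 331.38 − 65.25 = 266.13 kg.

266 kg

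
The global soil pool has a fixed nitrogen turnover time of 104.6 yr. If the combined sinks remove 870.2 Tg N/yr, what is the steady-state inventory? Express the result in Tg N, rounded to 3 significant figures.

τ = M/F ⇒ M = τ × F = 104.6 × 870.2 = 91020 Tg N.

91000 Tg N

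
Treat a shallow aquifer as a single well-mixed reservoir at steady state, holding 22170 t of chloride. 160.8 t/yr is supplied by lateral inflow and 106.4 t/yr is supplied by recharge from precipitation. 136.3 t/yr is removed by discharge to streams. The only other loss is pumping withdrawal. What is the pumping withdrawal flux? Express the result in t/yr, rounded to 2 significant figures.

At steady state ΣF_in = ΣF_out.
ΣF_in = 160.8 + 106.4 = 267.20 t/yr.
Pumping withdrawal flux = ΣF_in − (136.3) = 267.20 − 136.3 = 130.9 t/yr.

130 t/yr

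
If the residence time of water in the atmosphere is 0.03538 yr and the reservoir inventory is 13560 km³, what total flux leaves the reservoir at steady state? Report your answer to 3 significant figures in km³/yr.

383000 km³/yr

F = M / τ = 13560 / 0.03538 = 383300 km³/yr.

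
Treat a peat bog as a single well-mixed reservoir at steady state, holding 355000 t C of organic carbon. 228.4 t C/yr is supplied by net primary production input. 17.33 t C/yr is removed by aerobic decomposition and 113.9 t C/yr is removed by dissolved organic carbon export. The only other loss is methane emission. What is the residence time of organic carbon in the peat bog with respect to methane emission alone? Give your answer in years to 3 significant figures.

At steady state ΣF_in = ΣF_out.
ΣF_in = 228.40 t C/yr.
Methane emission flux = ΣF_in − (17.33 + 113.9) = 228.40 − 131.2 = 97.17 t C/yr.
τ = M / F = 355000 / 97.17 = 3653 yr.

3650 yr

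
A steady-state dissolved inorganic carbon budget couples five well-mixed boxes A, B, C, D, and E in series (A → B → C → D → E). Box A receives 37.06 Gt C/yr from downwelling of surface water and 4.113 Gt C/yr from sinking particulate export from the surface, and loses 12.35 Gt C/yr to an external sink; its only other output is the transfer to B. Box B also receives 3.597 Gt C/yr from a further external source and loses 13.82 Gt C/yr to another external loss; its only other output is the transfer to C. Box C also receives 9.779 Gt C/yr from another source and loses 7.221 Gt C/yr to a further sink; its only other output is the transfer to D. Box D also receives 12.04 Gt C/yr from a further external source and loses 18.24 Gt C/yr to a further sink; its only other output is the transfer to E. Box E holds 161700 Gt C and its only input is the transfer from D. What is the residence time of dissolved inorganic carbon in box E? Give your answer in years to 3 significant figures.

Box A: F(A→B) = (37.06 + 4.113) − 12.35 = 28.823 Gt C/yr.
Box B: F(B→C) = (28.823 + 3.597) − 13.82 = 18.600 Gt C/yr.
Box C: F(C→D) = (18.600 + 9.779) − 7.221 = 21.158 Gt C/yr.
Box D: F(D→E) = (21.158 + 12.04) − 18.24 = 14.958 Gt C/yr.
Box E throughput = its input = 14.958 Gt C/yr; τ = 161700 / 14.958 = 10810 yr.

10800 yr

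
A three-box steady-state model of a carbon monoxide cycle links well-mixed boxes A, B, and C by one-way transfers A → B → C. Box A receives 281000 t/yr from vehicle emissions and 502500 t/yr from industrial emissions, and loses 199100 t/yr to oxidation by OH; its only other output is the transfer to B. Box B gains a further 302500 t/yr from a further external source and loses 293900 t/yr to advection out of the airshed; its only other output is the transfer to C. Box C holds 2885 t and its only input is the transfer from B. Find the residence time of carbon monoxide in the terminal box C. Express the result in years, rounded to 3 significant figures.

0.00487 yr

Box A: F(A→B) = (281000 + 502500) − 199100 = 584400 t/yr.
Box B: F(B→C) = (584400 + 302500) − 293900 = 593000 t/yr.
Box C throughput = its input = 593000 t/yr; τ = 2885 / 593000 = 0.004865 yr.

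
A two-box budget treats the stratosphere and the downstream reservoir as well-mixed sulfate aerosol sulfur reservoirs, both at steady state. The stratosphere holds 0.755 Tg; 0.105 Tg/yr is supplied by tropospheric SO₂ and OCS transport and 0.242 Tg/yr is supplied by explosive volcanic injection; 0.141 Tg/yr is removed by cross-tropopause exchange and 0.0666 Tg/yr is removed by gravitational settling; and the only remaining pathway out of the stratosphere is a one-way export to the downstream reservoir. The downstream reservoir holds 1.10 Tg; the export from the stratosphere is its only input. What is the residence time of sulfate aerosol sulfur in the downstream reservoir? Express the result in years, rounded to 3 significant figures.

7.89 yr

Balance the stratosphere: ΣF_in = 0.105 + 0.242 = 0.34700 Tg/yr.
Export to the downstream reservoir = ΣF_in − (0.141 + 0.0666) = 0.13940 Tg/yr.
At steady state the output of the downstream reservoir equals its input, 0.13940 Tg/yr.
τ = M / F = 1.10 / 0.13940 = 7.891 yr.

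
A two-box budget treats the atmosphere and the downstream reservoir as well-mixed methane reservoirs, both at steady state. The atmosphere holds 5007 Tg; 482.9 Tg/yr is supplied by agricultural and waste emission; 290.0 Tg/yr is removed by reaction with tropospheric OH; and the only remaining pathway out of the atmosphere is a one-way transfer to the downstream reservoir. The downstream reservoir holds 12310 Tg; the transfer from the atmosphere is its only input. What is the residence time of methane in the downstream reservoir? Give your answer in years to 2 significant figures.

64 yr

Balance the atmosphere: ΣF_in = 482.90 Tg/yr.
Transfer to the downstream reservoir = ΣF_in − (290.0) = 192.90 Tg/yr.
At steady state the output of the downstream reservoir equals its input, 192.90 Tg/yr.
τ = M / F = 12310 / 192.90 = 63.82 yr.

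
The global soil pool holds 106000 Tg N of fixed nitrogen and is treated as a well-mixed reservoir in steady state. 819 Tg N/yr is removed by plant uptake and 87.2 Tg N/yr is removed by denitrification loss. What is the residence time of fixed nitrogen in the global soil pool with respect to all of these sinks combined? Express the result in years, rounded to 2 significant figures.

Total removal flux = 819 + 87.2 = 906.20 Tg N/yr.
τ = M / ΣF_out = 106000 / 906.20 = 117.0 yr.

120 yr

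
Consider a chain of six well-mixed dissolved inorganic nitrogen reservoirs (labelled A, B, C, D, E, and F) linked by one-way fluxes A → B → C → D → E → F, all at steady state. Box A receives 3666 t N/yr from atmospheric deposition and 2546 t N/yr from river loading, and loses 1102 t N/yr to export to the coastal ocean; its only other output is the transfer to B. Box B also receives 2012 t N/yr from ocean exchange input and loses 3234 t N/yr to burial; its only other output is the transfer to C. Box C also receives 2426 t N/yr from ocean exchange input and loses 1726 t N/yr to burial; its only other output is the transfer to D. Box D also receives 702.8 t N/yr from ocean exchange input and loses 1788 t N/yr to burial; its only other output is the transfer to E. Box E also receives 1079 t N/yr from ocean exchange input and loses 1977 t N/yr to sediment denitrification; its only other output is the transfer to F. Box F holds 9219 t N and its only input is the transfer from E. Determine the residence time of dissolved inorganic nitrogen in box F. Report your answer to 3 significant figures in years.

3.54 yr

Box A: F(A→B) = (3666 + 2546) − 1102 = 5110.0 t N/yr.
Box B: F(B→C) = (5110.0 + 2012) − 3234 = 3888.0 t N/yr.
Box C: F(C→D) = (3888.0 + 2426) − 1726 = 4588.0 t N/yr.
Box D: F(D→E) = (4588.0 + 702.8) − 1788 = 3502.8 t N/yr.
Box E: F(E→F) = (3502.8 + 1079) − 1977 = 2604.8 t N/yr.
Box F throughput = its input = 2604.8 t N/yr; τ = 9219 / 2604.8 = 3.539 yr.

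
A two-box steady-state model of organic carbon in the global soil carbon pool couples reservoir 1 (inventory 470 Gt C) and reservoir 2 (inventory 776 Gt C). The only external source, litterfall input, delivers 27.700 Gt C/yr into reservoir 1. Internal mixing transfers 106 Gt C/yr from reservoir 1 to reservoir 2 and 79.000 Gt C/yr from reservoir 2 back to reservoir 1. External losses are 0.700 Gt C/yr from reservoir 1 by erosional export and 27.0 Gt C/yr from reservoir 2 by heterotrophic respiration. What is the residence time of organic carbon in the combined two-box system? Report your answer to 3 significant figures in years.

45.0 yr

For the system as a whole, the A↔B exchange is internal and contributes nothing to the throughput; only the external sinks remove mass.
M_total = 470 + 776 = 1246.0 Gt C.
ΣF_external_out = 0.700 + 27.0 = 27.700 Gt C/yr.
τ = M_total / ΣF_ext = 1246.0 / 27.700 = 44.98 yr.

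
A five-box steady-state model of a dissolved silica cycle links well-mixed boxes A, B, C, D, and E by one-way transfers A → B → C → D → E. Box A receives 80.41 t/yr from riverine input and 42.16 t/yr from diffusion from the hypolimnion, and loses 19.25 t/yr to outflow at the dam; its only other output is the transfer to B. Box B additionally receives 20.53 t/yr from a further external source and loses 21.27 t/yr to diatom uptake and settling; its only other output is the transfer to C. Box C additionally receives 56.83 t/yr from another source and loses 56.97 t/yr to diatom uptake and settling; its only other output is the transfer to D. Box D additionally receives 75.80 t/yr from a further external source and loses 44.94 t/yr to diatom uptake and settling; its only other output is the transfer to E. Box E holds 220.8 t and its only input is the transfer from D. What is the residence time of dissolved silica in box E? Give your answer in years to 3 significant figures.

1.66 yr

Box A: F(A→B) = (80.41 + 42.16) − 19.25 = 103.32 t/yr.
Box B: F(B→C) = (103.32 + 20.53) − 21.27 = 102.58 t/yr.
Box C: F(C→D) = (102.58 + 56.83) − 56.97 = 102.44 t/yr.
Box D: F(D→E) = (102.44 + 75.80) − 44.94 = 133.30 t/yr.
Box E throughput = its input = 133.30 t/yr; τ = 220.8 / 133.30 = 1.656 yr.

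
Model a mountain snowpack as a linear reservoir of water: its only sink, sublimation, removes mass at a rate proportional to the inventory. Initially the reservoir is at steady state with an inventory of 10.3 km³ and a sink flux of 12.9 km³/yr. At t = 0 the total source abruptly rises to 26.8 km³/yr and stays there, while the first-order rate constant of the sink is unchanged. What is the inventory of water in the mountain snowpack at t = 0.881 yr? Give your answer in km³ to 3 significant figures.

τ = M₀/F₀ = 10.3/12.9 = 0.7984 yr; rate constant k = 1/τ.
New steady state M_∞ = F₁/k = F₁·τ = 26.8 × 0.7984 = 21.398 km³.
M(t) = M_∞ + (M₀ − M_∞)·e^(−t/τ); t/τ = 0.881/0.7984 = 1.103, so e^(−t/τ) = 0.3317.
M(t) = 21.398 − 11.10 × 0.3317 = 17.717 km³.

17.7 km³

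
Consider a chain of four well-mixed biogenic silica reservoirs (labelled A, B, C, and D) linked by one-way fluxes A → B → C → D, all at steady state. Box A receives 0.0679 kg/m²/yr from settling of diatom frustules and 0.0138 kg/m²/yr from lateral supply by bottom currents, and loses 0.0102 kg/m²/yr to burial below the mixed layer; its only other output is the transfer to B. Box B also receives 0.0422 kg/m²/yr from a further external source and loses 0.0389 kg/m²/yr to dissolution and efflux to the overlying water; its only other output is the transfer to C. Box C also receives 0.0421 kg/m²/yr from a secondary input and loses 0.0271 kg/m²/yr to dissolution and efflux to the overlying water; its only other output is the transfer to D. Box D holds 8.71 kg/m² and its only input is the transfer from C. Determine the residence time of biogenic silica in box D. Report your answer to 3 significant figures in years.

Box A: F(A→B) = (0.0679 + 0.0138) − 0.0102 = 0.071500 kg/m²/yr.
Box B: F(B→C) = (0.071500 + 0.0422) − 0.0389 = 0.074800 kg/m²/yr.
Box C: F(C→D) = (0.074800 + 0.0421) − 0.0271 = 0.089800 kg/m²/yr.
Box D throughput = its input = 0.089800 kg/m²/yr; τ = 8.71 / 0.089800 = 96.99 yr.

97.0 yr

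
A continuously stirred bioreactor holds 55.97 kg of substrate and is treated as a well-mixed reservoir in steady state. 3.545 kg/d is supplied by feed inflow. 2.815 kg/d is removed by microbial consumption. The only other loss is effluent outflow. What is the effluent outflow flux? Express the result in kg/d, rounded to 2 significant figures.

0.73 kg/d

At steady state ΣF_in = ΣF_out.
ΣF_in = 3.5450 kg/d.
Effluent outflow flux = ΣF_in − (2.815) = 3.5450 − 2.815 = 0.7300 kg/d.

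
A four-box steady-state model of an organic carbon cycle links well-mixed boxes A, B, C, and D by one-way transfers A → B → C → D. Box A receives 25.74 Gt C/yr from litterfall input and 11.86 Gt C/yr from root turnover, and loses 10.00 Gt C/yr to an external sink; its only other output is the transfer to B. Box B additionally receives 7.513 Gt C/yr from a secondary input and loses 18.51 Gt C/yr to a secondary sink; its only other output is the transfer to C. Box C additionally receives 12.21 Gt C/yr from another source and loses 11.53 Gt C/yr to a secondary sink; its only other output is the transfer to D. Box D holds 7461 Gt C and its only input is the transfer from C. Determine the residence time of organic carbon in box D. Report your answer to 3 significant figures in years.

432 yr

Box A: F(A→B) = (25.74 + 11.86) − 10.00 = 27.600 Gt C/yr.
Box B: F(B→C) = (27.600 + 7.513) − 18.51 = 16.603 Gt C/yr.
Box C: F(C→D) = (16.603 + 12.21) − 11.53 = 17.283 Gt C/yr.
Box D throughput = its input = 17.283 Gt C/yr; τ = 7461 / 17.283 = 431.7 yr.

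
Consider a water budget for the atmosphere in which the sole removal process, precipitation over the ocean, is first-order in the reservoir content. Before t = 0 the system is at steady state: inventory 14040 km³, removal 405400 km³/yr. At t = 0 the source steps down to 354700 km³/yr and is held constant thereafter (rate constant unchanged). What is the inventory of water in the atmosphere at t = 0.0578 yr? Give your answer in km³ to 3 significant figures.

Residence time τ = M₀/F₀ = 0.03463 yr. The eventual steady state is M_∞ = M₀·(F₁/F₀) = 14040 × 354700/405400 = 12284 km³.
The anomaly ΔM(t) = M(t) − M_∞ decays as ΔM₀·e^(−t/τ) with ΔM₀ = 14040 − 12284 = 1756 km³.
At t = 0.0578 yr, e^(−t/τ) = e^(−1.669) = 0.1884, so ΔM = 330.9 km³ and M = 12284 + 330.9 = 12615 km³.

12600 km³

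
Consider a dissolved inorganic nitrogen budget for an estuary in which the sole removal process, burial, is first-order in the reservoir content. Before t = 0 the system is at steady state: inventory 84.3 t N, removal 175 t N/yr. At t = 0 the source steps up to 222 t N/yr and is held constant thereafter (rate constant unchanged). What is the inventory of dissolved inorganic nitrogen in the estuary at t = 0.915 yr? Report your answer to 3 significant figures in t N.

Residence time τ = M₀/F₀ = 0.4817 yr. The eventual steady state is M_∞ = M₀·(F₁/F₀) = 84.3 × 222/175 = 106.94 t N.
The anomaly ΔM(t) = M(t) − M_∞ decays as ΔM₀·e^(−t/τ) with ΔM₀ = 84.3 − 106.94 = −22.64 t N.
At t = 0.915 yr, e^(−t/τ) = e^(−1.899) = 0.1496, so ΔM = −3.388 t N and M = 106.94 − 3.388 = 103.55 t N.

104 t N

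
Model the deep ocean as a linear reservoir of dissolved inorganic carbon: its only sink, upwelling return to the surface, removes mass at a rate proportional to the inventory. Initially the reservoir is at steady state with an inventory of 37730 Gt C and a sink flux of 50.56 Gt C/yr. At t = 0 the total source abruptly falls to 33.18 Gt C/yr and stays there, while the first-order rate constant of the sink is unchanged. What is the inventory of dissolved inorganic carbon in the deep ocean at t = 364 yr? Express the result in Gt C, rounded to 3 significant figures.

τ = M₀/F₀ = 37730/50.56 = 746.2 yr; rate constant k = 1/τ.
New steady state M_∞ = F₁/k = F₁·τ = 33.18 × 746.2 = 24760 Gt C.
M(t) = M_∞ + (M₀ − M_∞)·e^(−t/τ); t/τ = 364/746.2 = 0.4878, so e^(−t/τ) = 0.6140.
M(t) = 24760 + 12970 × 0.6140 = 32724 Gt C.

32700 Gt C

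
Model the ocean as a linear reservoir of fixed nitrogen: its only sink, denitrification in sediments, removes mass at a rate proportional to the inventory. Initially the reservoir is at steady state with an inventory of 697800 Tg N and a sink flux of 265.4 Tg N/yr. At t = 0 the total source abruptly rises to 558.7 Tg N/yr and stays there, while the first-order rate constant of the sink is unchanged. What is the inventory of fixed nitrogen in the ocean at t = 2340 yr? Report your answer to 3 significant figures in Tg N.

1.15×10^6 Tg N

τ = M₀/F₀ = 697800/265.4 = 2629 yr; rate constant k = 1/τ.
New steady state M_∞ = F₁/k = F₁·τ = 558.7 × 2629 = 1.4690×10^6 Tg N.
M(t) = M_∞ + (M₀ − M_∞)·e^(−t/τ); t/τ = 2340/2629 = 0.8900, so e^(−t/τ) = 0.4107.
M(t) = 1.4690×10^6 − 771200 × 0.4107 = 1.1523×10^6 Tg N.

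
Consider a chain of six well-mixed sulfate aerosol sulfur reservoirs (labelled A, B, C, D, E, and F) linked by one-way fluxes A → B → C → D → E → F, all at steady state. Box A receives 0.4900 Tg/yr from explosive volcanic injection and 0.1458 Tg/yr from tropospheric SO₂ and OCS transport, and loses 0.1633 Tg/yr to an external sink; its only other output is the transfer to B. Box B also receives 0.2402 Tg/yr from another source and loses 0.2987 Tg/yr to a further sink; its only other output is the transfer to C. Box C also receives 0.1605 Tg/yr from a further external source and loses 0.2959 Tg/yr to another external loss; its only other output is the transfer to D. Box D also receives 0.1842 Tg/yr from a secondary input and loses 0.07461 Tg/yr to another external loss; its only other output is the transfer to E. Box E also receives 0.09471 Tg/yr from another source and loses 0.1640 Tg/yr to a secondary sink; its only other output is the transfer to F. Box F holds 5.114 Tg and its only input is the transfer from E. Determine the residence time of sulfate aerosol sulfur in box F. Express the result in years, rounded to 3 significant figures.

16.0 yr

Box A: F(A→B) = (0.4900 + 0.1458) − 0.1633 = 0.47250 Tg/yr.
Box B: F(B→C) = (0.47250 + 0.2402) − 0.2987 = 0.41400 Tg/yr.
Box C: F(C→D) = (0.41400 + 0.1605) − 0.2959 = 0.27860 Tg/yr.
Box D: F(D→E) = (0.27860 + 0.1842) − 0.07461 = 0.38819 Tg/yr.
Box E: F(E→F) = (0.38819 + 0.09471) − 0.1640 = 0.31890 Tg/yr.
Box F throughput = its input = 0.31890 Tg/yr; τ = 5.114 / 0.31890 = 16.04 yr.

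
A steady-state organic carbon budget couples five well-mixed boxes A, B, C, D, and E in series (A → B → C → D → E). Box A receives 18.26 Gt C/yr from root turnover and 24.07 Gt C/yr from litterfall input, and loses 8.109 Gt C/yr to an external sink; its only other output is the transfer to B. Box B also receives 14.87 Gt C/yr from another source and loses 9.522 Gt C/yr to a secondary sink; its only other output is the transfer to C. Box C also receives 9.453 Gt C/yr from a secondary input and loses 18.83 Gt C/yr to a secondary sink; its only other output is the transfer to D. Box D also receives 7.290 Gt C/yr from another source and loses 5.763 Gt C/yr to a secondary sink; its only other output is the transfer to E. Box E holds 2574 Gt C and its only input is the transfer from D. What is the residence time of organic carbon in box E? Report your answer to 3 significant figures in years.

81.2 yr

Box A: F(A→B) = (18.26 + 24.07) − 8.109 = 34.221 Gt C/yr.
Box B: F(B→C) = (34.221 + 14.87) − 9.522 = 39.569 Gt C/yr.
Box C: F(C→D) = (39.569 + 9.453) − 18.83 = 30.192 Gt C/yr.
Box D: F(D→E) = (30.192 + 7.290) − 5.763 = 31.719 Gt C/yr.
Box E throughput = its input = 31.719 Gt C/yr; τ = 2574 / 31.719 = 81.15 yr.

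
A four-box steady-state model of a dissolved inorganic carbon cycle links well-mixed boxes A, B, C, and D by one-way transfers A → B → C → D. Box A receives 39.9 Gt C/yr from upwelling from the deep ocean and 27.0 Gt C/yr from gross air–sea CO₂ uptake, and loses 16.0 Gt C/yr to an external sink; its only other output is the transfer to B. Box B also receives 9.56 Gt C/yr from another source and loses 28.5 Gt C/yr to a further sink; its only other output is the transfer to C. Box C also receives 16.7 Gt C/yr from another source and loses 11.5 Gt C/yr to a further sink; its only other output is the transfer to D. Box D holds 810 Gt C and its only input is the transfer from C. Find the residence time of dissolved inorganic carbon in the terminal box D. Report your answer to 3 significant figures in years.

Box A: F(A→B) = (39.9 + 27.0) − 16.0 = 50.900 Gt C/yr.
Box B: F(B→C) = (50.900 + 9.56) − 28.5 = 31.960 Gt C/yr.
Box C: F(C→D) = (31.960 + 16.7) − 11.5 = 37.160 Gt C/yr.
Box D throughput = its input = 37.160 Gt C/yr; τ = 810 / 37.160 = 21.80 yr.

21.8 yr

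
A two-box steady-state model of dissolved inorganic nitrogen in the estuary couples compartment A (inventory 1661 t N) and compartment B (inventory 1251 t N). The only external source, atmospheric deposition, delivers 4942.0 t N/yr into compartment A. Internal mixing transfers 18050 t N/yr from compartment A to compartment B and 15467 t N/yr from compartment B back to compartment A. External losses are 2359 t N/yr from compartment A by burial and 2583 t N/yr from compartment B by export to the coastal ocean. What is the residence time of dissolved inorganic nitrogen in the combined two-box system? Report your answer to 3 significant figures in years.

0.589 yr

Residence time in the combined system uses the total inventory and the total *external* removal — internal exchanges between the two boxes cancel.
M_total = 1661 + 1251 = 2912.0 t N.
ΣF_external_out = 2359 + 2583 = 4942.0 t N/yr.
τ = M_total / ΣF_ext = 2912.0 / 4942.0 = 0.5892 yr.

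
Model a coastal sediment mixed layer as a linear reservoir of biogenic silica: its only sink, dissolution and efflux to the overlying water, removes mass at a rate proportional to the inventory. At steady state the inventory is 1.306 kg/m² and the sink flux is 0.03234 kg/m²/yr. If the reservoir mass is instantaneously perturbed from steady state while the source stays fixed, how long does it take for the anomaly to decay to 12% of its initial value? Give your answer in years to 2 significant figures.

86 yr

For a linear reservoir the anomaly decays as exp(−t/τ) with τ = M/F = 1.306/0.03234 = 40.38 yr.
exp(−t/τ) = 0.12 ⇒ t = −τ ln(0.12) = 40.38 × 2.120 = 85.62 yr.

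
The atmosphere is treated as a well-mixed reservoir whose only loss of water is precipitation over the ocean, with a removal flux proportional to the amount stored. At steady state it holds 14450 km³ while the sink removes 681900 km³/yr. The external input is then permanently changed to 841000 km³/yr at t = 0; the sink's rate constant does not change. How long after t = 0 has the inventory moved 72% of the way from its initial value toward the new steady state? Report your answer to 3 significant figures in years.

τ = M₀/F₀ = 14450/681900 = 0.02119 yr.
The remaining gap fraction is e^(−t/τ); 72% covered ⇒ e^(−t/τ) = 0.280.
t = −τ ln(0.280) = 0.02119 × 1.273 = 0.02698 yr.

0.0270 yr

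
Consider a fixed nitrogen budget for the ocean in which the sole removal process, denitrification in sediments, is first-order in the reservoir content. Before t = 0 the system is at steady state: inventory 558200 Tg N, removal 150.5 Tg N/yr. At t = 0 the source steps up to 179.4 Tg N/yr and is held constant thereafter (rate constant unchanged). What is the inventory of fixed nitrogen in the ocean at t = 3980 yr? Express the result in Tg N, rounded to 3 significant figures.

Residence time τ = M₀/F₀ = 3709 yr. The eventual steady state is M_∞ = M₀·(F₁/F₀) = 558200 × 179.4/150.5 = 665390 Tg N.
The anomaly ΔM(t) = M(t) − M_∞ decays as ΔM₀·e^(−t/τ) with ΔM₀ = 558200 − 665390 = −107200 Tg N.
At t = 3980 yr, e^(−t/τ) = e^(−1.073) = 0.3420, so ΔM = −36650 Tg N and M = 665390 − 36650 = 628740 Tg N.

629000 Tg N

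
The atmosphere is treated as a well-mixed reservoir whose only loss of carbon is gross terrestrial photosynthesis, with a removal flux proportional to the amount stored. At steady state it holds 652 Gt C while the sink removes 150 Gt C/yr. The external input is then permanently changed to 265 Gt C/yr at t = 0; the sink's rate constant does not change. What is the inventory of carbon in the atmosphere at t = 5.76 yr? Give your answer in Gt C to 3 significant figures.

The sink rate constant is k = F₀/M₀ = 150/652 = 0.2301 yr⁻¹.
Solving dM/dt = F₁ − kM with M(0) = M₀ gives M(t) = F₁/k + (M₀ − F₁/k)·e^(−kt).
F₁/k = 265/0.2301 = 1151.9 Gt C; kt = 0.2301 × 5.76 = 1.325, e^(−kt) = 0.2658.
M(5.76) = 1151.9 + (652 − 1151.9) × 0.2658 = 1151.9 − 132.8 = 1019.0 Gt C.

1020 Gt C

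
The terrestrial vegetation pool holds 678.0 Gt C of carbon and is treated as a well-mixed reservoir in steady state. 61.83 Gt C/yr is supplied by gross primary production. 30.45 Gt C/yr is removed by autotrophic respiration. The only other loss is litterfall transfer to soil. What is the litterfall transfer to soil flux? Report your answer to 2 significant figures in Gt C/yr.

At steady state ΣF_in = ΣF_out.
ΣF_in = 61.830 Gt C/yr.
Litterfall transfer to soil flux = ΣF_in − (30.45) = 61.830 − 30.45 = 31.38 Gt C/yr.

31 Gt C/yr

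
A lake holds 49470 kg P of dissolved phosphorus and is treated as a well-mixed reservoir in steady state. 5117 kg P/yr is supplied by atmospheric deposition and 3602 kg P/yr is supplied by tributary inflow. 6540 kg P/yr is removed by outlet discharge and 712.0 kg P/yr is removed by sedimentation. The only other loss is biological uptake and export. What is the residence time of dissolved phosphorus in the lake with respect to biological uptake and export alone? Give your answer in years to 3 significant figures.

33.7 yr

At steady state ΣF_in = ΣF_out.
ΣF_in = 5117 + 3602 = 8719.0 kg P/yr.
Biological uptake and export flux = ΣF_in − (6540 + 712.0) = 8719.0 − 7252 = 1467 kg P/yr.
τ = M / F = 49470 / 1467 = 33.72 yr.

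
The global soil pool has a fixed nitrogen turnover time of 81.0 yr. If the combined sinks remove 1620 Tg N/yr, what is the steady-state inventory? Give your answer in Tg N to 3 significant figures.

τ = M/F ⇒ M = τ × F = 81.0 × 1620 = 131200 Tg N.

131000 Tg N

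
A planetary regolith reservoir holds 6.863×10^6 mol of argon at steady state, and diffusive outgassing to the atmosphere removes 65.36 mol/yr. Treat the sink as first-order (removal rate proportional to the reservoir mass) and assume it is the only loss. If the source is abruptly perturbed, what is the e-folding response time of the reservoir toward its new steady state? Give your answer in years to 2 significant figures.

For a linear reservoir the response time equals the residence time τ = M/F.
τ = 6.863×10^6 / 65.36 = 105000 yr.

110000 yr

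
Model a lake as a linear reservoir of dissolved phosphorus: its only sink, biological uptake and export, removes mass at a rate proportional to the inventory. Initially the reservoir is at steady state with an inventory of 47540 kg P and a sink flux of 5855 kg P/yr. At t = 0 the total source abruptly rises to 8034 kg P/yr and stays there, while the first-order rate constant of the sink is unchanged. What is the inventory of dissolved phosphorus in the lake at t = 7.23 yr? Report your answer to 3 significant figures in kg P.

58000 kg P

Residence time τ = M₀/F₀ = 8.120 yr. The eventual steady state is M_∞ = M₀·(F₁/F₀) = 47540 × 8034/5855 = 65233 kg P.
The anomaly ΔM(t) = M(t) − M_∞ decays as ΔM₀·e^(−t/τ) with ΔM₀ = 47540 − 65233 = −17690 kg P.
At t = 7.23 yr, e^(−t/τ) = e^(−0.8904) = 0.4105, so ΔM = −7262 kg P and M = 65233 − 7262 = 57970 kg P.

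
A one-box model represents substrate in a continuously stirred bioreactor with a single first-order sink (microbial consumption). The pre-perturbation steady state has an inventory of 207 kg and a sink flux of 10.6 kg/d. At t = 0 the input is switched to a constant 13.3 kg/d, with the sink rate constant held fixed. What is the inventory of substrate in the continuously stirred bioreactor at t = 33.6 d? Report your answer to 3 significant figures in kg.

τ = M₀/F₀ = 207/10.6 = 19.53 d; rate constant k = 1/τ.
New steady state M_∞ = F₁/k = F₁·τ = 13.3 × 19.53 = 259.73 kg.
M(t) = M_∞ + (M₀ − M_∞)·e^(−t/τ); t/τ = 33.6/19.53 = 1.721, so e^(−t/τ) = 0.1790.
M(t) = 259.73 − 52.73 × 0.1790 = 250.29 kg.

250 kg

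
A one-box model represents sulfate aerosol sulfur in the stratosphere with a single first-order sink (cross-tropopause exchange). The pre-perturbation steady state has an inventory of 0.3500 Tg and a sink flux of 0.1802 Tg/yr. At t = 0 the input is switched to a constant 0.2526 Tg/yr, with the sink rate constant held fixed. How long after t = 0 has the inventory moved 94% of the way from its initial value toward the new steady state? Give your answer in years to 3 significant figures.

5.46 yr

τ = M₀/F₀ = 0.3500/0.1802 = 1.942 yr.
The remaining gap fraction is e^(−t/τ); 94% covered ⇒ e^(−t/τ) = 0.0600.
t = −τ ln(0.0600) = 1.942 × 2.813 = 5.464 yr.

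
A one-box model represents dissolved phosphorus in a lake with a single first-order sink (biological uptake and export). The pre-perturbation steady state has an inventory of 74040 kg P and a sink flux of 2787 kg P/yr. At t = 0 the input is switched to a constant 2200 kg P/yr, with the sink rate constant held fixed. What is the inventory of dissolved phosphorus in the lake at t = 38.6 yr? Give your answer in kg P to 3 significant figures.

The sink rate constant is k = F₀/M₀ = 2787/74040 = 0.03764 yr⁻¹.
Solving dM/dt = F₁ − kM with M(0) = M₀ gives M(t) = F₁/k + (M₀ − F₁/k)·e^(−kt).
F₁/k = 2200/0.03764 = 58446 kg P; kt = 0.03764 × 38.6 = 1.453, e^(−kt) = 0.2339.
M(38.6) = 58446 + (74040 − 58446) × 0.2339 = 58446 + 3647 = 62093 kg P.

62100 kg P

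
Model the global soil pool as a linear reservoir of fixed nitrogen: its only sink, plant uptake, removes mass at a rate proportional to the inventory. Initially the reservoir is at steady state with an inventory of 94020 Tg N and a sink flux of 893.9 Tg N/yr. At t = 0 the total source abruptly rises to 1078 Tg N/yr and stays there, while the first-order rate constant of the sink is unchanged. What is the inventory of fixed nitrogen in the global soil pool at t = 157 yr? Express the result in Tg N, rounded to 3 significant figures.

The sink rate constant is k = F₀/M₀ = 893.9/94020 = 0.009508 yr⁻¹.
Solving dM/dt = F₁ − kM with M(0) = M₀ gives M(t) = F₁/k + (M₀ − F₁/k)·e^(−kt).
F₁/k = 1078/0.009508 = 113380 Tg N; kt = 0.009508 × 157 = 1.493, e^(−kt) = 0.2248.
M(157) = 113380 + (94020 − 113380) × 0.2248 = 113380 − 4352 = 109030 Tg N.

109000 Tg N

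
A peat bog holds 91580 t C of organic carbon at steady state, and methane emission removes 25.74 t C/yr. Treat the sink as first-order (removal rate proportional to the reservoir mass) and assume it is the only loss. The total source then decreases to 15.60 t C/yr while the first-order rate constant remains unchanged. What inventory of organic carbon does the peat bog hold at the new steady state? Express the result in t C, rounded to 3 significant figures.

Rate constant k = F/M = 25.74 / 91580 = 0.0002811 yr⁻¹.
At the new steady state, source = k·M_new ⇒ M_new = 15.60 / 0.0002811 = 55500 t C.
(Equivalently M_new = M × F_new/F_old = 91580 × 15.60/25.74.)

55500 t C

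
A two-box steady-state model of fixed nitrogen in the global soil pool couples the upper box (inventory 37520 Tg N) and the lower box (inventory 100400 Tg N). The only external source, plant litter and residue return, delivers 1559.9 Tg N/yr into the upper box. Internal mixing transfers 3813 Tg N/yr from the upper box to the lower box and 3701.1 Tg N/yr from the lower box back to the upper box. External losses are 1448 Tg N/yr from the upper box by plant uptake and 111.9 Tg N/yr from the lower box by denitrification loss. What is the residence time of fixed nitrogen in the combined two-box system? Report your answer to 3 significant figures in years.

88.4 yr

Residence time in the combined system uses the total inventory and the total *external* removal — internal exchanges between the two boxes cancel.
M_total = 37520 + 100400 = 137920 Tg N.
ΣF_external_out = 1448 + 111.9 = 1559.9 Tg N/yr.
τ = M_total / ΣF_ext = 137920 / 1559.9 = 88.42 yr.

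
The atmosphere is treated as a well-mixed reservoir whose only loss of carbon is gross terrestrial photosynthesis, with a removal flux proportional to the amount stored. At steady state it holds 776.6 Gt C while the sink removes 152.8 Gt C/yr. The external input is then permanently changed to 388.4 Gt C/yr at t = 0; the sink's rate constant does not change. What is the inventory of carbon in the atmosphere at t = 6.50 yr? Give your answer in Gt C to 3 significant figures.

Residence time τ = M₀/F₀ = 5.082 yr. The eventual steady state is M_∞ = M₀·(F₁/F₀) = 776.6 × 388.4/152.8 = 1974.0 Gt C.
The anomaly ΔM(t) = M(t) − M_∞ decays as ΔM₀·e^(−t/τ) with ΔM₀ = 776.6 − 1974.0 = −1197 Gt C.
At t = 6.50 yr, e^(−t/τ) = e^(−1.279) = 0.2783, so ΔM = −333.3 Gt C and M = 1974.0 − 333.3 = 1640.7 Gt C.

1640 Gt C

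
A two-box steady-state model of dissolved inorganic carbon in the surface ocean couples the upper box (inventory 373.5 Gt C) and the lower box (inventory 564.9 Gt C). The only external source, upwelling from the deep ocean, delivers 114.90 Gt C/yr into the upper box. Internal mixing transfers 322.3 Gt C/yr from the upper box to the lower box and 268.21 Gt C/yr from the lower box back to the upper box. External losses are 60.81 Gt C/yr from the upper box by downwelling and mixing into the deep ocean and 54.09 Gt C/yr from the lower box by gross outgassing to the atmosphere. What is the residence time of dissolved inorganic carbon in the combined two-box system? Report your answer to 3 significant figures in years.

8.17 yr

For the system as a whole, the A↔B exchange is internal and contributes nothing to the throughput; only the external sinks remove mass.
M_total = 373.5 + 564.9 = 938.40 Gt C.
ΣF_external_out = 60.81 + 54.09 = 114.90 Gt C/yr.
τ = M_total / ΣF_ext = 938.40 / 114.90 = 8.167 yr.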